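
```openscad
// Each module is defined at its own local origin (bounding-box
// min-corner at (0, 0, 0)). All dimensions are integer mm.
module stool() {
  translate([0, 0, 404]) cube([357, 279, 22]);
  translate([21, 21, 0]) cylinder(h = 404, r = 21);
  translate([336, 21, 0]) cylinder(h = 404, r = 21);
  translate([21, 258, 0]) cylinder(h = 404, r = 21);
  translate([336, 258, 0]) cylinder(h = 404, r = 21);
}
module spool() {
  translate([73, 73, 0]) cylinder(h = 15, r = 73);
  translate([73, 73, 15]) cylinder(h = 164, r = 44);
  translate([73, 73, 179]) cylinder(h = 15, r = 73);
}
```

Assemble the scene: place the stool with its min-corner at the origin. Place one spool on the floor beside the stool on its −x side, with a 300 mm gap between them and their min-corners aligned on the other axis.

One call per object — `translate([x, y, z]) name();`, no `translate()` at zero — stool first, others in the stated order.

stool();
translate([-446, 0, 0]) spool();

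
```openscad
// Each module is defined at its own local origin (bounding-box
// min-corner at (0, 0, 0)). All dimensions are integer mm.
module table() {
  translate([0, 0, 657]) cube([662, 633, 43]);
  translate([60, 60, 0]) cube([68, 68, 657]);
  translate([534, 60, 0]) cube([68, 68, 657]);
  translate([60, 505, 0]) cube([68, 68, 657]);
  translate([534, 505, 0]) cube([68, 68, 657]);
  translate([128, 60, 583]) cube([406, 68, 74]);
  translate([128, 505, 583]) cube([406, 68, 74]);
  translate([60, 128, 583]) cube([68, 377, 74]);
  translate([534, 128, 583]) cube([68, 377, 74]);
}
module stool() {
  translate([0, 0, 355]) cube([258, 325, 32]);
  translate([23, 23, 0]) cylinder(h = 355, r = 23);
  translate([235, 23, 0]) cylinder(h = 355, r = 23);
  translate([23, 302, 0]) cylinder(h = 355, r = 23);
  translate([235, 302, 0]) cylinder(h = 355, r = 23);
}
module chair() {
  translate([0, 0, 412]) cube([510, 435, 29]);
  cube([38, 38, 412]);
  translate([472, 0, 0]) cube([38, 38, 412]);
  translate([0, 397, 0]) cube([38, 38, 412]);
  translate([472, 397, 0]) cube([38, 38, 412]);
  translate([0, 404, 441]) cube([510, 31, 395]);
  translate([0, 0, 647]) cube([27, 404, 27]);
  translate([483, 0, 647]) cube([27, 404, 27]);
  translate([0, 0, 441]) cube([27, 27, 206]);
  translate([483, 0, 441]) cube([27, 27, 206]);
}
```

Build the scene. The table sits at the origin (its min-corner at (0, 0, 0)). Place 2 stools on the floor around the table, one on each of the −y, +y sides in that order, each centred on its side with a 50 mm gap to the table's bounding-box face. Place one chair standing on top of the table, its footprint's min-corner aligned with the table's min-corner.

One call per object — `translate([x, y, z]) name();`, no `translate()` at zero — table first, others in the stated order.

table();
translate([202, -375, 0]) stool();
translate([202, 683, 0]) stool();
translate([0, 0, 700]) chair();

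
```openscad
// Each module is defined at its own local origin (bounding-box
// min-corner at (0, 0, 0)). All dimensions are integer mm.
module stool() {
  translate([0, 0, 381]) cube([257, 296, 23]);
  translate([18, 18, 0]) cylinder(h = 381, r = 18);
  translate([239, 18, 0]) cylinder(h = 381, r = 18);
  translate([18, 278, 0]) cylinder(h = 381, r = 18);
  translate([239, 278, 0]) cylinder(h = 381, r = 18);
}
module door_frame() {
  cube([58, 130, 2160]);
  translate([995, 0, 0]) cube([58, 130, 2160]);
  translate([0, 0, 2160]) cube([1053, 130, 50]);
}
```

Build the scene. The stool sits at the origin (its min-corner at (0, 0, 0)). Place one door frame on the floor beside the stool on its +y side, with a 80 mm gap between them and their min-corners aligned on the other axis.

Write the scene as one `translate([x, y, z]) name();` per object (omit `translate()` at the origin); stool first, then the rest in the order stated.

stool();
translate([0, 376, 0]) door_frame();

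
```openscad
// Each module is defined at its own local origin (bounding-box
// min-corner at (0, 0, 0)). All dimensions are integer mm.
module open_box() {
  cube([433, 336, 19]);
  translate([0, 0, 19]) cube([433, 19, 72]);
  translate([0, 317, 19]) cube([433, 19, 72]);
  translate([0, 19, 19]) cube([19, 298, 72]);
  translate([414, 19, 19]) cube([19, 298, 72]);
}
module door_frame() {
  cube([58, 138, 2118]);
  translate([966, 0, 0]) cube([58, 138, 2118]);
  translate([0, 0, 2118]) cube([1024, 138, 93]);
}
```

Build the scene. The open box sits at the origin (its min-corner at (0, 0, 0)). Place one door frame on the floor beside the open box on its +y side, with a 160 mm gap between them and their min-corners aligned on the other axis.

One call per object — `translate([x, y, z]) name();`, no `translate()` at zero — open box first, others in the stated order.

open_box();
translate([0, 496, 0]) door_frame();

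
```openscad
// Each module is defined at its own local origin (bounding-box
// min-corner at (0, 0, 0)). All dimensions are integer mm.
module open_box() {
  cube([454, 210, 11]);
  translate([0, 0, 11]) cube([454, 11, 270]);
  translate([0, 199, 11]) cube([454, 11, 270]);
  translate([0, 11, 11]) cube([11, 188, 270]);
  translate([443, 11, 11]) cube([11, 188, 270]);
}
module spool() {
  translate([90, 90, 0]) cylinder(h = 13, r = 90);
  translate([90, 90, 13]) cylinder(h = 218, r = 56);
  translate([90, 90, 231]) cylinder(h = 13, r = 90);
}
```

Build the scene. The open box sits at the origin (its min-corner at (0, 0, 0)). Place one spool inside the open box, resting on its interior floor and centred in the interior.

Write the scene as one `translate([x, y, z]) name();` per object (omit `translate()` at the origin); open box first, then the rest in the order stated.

open_box();
translate([137, 15, 11]) spool();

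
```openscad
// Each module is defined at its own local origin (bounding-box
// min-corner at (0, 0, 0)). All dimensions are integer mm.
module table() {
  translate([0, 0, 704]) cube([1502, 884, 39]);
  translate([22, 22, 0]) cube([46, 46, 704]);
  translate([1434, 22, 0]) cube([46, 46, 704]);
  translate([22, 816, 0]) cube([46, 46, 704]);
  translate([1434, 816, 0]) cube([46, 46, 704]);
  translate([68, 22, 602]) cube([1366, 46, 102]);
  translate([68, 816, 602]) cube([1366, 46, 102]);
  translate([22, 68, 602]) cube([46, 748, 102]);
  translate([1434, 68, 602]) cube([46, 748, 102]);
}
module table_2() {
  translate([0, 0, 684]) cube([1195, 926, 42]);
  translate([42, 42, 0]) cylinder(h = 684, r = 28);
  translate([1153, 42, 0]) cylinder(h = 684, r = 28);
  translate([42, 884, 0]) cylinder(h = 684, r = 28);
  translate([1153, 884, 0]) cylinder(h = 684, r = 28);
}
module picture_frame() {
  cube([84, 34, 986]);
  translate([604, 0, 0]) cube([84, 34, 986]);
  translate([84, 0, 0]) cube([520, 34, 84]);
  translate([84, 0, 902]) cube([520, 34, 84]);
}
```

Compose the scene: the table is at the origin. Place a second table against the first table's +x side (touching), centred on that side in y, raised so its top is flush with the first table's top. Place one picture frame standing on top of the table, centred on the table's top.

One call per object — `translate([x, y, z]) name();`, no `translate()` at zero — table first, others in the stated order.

table();
translate([1502, -21, 17]) table_2();
translate([407, 425, 743]) picture_frame();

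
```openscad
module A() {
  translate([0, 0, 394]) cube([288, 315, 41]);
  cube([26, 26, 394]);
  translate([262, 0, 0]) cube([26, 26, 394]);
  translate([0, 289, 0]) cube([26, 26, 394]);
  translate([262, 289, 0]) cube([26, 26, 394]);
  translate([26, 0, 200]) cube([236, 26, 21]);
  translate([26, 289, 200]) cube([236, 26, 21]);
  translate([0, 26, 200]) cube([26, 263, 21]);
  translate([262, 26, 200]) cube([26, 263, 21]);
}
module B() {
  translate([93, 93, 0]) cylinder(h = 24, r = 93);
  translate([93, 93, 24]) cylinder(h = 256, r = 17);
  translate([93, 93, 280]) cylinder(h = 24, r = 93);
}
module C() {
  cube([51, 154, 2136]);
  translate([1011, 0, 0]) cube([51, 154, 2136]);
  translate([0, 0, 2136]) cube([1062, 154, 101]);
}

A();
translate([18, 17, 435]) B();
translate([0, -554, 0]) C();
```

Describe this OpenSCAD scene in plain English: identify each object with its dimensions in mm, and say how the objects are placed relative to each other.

A is a four-legged stool. The seat is 288×315 mm, 41 mm thick, top at z = 435 mm. It stands on four square legs, each 26×26 mm in cross-section, from z = 0 to the seat underside, each flush with a corner of the seat. Four stretchers, 26 mm wide and 21 mm tall, connect adjacent legs with their undersides at z = 200 mm, each running between the inner faces of the legs it joins and aligned with the legs' outer faces on the other axis.

B is a spool: two coaxial disc flanges of radius 93 mm and thickness 24 mm, joined by a core cylinder of radius 17 mm and height 256 mm. The lower flange rests on z = 0 and the three cylinders share a vertical axis.

C is a door frame. The clear opening is 960 mm wide and 2136 mm high. Two 51 mm wide jambs, 154 mm deep, stand either side of the opening from the floor to the top of the opening. A 101 mm thick head sits across the top of both jambs, spanning the full outside width of the frame.

The spool is on top of the stool. The door frame is on the floor beside the stool on its −y side.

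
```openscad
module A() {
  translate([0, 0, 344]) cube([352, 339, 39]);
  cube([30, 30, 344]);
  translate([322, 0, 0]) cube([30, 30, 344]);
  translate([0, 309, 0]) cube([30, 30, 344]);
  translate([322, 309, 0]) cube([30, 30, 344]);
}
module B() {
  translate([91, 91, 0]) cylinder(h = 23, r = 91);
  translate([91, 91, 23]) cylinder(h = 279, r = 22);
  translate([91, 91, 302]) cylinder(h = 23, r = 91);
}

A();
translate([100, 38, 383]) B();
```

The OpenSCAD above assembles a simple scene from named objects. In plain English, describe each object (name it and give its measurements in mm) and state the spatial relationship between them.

A is a four-legged stool. The seat is 352×339 mm, 39 mm thick, top at z = 383 mm. It stands on four square legs, each 30×30 mm in cross-section, from z = 0 to the seat underside, each flush with a corner of the seat.

B is a spool: two coaxial disc flanges of radius 91 mm and thickness 23 mm, joined by a core cylinder of radius 22 mm and height 279 mm. The lower flange rests on z = 0 and the three cylinders share a vertical axis.

The spool is on top of the stool.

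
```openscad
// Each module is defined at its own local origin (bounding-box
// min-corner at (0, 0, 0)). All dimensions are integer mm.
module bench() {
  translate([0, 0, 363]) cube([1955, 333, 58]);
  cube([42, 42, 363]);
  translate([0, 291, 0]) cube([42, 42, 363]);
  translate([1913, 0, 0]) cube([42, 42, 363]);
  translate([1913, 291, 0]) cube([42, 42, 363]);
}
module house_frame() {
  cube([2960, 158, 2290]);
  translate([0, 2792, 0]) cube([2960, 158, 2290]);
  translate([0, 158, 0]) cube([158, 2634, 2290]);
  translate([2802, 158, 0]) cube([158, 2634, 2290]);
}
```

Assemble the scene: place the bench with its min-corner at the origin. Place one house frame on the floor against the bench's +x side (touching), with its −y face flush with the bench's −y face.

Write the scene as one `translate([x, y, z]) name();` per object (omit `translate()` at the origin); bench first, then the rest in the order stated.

bench();
translate([1955, 0, 0]) house_frame();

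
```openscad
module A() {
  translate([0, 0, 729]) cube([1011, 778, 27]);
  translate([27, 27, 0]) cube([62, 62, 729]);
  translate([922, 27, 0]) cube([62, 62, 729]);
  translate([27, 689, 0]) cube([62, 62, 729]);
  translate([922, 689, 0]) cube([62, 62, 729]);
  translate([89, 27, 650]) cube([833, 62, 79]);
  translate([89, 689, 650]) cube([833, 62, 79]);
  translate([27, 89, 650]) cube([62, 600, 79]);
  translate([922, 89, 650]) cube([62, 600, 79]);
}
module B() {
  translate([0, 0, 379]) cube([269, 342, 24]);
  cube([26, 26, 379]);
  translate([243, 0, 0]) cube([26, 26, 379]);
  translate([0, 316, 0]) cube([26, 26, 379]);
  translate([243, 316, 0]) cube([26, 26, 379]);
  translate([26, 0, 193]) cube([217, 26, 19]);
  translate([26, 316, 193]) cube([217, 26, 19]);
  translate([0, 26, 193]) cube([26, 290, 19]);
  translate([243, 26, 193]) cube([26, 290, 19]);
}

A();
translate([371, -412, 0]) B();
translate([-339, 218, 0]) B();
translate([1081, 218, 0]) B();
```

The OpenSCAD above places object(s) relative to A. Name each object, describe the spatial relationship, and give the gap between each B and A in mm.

A is a table. B is a stool. Three stools sit around the table at the −y, −x, +x sides. The gap between each stool and the table is 70 mm.

Each stool's nearest face is 70 mm from the table's bounding box.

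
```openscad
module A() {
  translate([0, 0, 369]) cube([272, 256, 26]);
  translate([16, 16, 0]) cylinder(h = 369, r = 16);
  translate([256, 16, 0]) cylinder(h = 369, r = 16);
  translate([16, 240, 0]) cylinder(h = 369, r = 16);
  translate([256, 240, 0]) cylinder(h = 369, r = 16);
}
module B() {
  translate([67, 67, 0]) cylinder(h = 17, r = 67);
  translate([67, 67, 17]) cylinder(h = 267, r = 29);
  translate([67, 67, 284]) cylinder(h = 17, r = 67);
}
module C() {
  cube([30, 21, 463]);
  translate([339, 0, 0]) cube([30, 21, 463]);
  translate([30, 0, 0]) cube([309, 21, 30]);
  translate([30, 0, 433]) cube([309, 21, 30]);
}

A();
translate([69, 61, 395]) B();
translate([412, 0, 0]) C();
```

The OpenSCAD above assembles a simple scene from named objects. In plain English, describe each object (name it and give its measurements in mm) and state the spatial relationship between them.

A is a four-legged stool. The seat is 272×256 mm, 26 mm thick, top at z = 395 mm. It stands on four round legs, each 32 mm in diameter, from z = 0 to the seat underside, each leg's axis is inset half a diameter from the nearest pair of seat edges (so the leg's bounding box is flush with the corner).

B is a spool: two coaxial disc flanges of radius 67 mm and thickness 17 mm, joined by a core cylinder of radius 29 mm and height 267 mm. The lower flange rests on z = 0 and the three cylinders share a vertical axis.

C is a rectangular picture frame lying in the x–z plane (depth along y). The opening is 309 mm wide (x) by 403 mm tall (z), surrounded by a border 30 mm wide on all four sides. The frame is 21 mm deep and is made of two full-height vertical stiles with two horizontal rails fitted between them.

The spool is on top of the stool, centred. The picture frame is on the floor beside the stool on its +x side.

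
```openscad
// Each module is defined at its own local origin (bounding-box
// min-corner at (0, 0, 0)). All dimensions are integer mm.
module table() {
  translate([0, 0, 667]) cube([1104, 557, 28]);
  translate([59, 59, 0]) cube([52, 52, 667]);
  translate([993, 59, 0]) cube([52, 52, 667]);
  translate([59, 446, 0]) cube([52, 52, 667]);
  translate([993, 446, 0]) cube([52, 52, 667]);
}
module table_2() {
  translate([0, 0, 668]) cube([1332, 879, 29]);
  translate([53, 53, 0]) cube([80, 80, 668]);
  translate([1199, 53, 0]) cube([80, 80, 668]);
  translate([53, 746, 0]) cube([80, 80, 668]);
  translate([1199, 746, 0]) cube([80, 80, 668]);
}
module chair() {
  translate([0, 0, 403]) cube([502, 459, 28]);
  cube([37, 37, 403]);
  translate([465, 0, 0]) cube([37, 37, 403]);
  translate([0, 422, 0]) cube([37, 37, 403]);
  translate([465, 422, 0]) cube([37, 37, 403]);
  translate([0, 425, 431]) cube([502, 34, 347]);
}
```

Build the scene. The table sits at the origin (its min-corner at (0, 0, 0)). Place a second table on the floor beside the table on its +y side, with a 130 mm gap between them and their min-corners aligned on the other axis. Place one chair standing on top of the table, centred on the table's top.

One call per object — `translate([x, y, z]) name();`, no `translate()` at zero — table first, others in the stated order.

table();
translate([0, 687, 0]) table_2();
translate([301, 49, 695]) chair();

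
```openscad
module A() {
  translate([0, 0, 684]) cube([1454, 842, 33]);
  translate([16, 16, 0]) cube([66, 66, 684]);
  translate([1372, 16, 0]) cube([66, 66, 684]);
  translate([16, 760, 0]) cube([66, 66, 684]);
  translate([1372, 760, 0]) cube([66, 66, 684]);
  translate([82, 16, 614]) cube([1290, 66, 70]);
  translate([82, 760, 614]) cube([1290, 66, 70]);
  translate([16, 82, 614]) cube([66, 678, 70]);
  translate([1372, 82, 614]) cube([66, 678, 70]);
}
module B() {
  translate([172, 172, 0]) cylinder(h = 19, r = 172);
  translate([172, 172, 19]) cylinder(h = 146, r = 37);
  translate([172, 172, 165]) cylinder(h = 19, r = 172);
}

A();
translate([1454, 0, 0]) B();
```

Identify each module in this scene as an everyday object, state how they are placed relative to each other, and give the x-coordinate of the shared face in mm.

The table's +x face and the spool's −x face are both at x = 1454 mm.

A is a table. B is a spool. The spool is against the table's +x side, with their −y faces flush. The x-coordinate of the shared face is 1454 mm.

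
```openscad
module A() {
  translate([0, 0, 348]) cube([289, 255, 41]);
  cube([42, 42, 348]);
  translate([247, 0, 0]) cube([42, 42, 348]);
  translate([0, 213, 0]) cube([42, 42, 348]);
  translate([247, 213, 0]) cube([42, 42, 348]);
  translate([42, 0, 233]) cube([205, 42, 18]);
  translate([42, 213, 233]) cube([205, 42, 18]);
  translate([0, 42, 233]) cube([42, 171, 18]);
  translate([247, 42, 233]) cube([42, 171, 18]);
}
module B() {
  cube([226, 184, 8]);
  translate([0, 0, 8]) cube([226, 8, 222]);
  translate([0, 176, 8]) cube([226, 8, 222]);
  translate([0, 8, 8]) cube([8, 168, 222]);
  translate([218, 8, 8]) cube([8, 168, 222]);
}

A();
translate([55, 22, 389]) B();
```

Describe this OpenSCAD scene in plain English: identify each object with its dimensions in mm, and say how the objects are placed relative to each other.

A is a four-legged stool. The seat is a 289×255×41 mm slab whose top surface is at z = 389 mm; four square legs, each 42×42 mm in cross-section, run from the floor (z = 0) to the underside of the seat, each flush with a corner of the seat. Four stretchers, 42 mm wide and 18 mm tall, connect adjacent legs with their undersides at z = 233 mm, each running between the inner faces of the legs it joins and aligned with the legs' outer faces on the other axis.

B is an open-topped rectangular box: outside dimensions 226×184×230 mm, with a uniform wall and base thickness of 8 mm. The base is a full 226×184 slab on the floor; four walls sit on top of the base. The front and back walls (the −y and +y sides) span the full width; the two side walls fit between them.

The open box is on top of the stool.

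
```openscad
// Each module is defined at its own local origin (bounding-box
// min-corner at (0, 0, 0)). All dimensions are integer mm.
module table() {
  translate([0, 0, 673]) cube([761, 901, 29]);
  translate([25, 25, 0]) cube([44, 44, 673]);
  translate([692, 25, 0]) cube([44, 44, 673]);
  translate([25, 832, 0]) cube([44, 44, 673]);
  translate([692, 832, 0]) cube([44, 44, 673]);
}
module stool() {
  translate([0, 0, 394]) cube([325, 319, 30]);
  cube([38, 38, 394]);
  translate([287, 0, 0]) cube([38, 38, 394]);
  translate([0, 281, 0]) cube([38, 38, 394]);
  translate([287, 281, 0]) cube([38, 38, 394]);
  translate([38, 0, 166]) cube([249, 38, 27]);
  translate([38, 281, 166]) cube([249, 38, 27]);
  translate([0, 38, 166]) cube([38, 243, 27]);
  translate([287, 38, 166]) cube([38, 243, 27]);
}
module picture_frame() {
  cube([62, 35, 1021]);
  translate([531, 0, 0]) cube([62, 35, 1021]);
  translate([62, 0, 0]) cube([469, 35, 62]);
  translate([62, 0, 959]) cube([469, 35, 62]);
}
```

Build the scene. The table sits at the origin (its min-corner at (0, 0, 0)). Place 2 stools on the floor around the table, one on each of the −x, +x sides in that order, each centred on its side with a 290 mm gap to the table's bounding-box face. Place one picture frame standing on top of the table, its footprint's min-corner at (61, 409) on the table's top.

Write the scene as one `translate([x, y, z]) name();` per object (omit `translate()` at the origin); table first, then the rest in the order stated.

table();
translate([-615, 291, 0]) stool();
translate([1051, 291, 0]) stool();
translate([61, 409, 702]) picture_frame();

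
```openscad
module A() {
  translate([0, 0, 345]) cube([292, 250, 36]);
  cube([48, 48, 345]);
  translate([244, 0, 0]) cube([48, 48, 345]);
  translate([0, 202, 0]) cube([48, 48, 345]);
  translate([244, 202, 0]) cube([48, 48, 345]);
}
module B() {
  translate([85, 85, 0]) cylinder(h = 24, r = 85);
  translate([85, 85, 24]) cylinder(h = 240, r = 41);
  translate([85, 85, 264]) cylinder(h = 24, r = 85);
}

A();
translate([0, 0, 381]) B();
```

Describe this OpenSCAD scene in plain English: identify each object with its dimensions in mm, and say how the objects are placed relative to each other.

A is a four-legged stool. The seat is a 292×250×36 mm slab whose top surface is at z = 381 mm; four square legs, each 48×48 mm in cross-section, run from the floor (z = 0) to the underside of the seat, each flush with a corner of the seat.

B is a spool: two coaxial disc flanges of radius 85 mm and thickness 24 mm, joined by a core cylinder of radius 41 mm and height 240 mm. The lower flange rests on z = 0 and the three cylinders share a vertical axis.

The spool is on top of the stool.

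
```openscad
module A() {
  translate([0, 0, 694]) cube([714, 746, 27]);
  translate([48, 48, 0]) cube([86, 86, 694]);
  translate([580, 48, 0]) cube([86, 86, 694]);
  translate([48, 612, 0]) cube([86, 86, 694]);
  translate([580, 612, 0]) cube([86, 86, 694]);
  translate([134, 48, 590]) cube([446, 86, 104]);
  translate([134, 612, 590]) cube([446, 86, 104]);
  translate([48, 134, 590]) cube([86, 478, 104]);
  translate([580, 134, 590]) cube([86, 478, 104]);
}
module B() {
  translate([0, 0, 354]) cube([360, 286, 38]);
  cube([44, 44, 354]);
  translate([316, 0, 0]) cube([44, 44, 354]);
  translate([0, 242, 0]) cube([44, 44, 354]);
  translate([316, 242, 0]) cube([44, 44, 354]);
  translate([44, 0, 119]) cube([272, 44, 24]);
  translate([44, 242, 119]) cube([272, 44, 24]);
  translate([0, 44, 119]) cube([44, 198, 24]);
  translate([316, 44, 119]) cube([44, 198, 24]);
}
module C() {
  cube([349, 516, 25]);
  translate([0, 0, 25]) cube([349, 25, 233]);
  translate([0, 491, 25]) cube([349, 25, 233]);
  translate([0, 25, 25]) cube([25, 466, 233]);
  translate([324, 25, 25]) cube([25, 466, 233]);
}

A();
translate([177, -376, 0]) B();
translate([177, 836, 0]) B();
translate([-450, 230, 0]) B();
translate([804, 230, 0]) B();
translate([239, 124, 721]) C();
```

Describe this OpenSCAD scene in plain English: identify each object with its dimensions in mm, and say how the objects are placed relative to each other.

A is a table with a 714×746 mm rectangular top, 27 mm thick, top surface at z = 721 mm, supported by four 86×86 mm square legs, each inset 48 mm from the nearest pair of top edges, running from the floor. Four apron rails, 86 mm thick and 104 mm tall, run between adjacent legs with their top edges flush with the underside of the top and their outer faces flush with the legs' outer faces.

B is a simple wooden stool: a rectangular seat 360 mm (x) by 286 mm (y), 38 mm thick, top face at z = 392 mm, on four square legs, each 44×44 mm in cross-section. The legs rest on z = 0, each flush with a corner of the seat. Four stretchers, 44 mm wide and 24 mm tall, connect adjacent legs with their undersides at z = 119 mm, each running between the inner faces of the legs it joins and aligned with the legs' outer faces on the other axis.

C is an open-topped rectangular box: outside dimensions 349×516×258 mm, with a uniform wall and base thickness of 25 mm. The base is a full 349×516 slab on the floor; four walls sit on top of the base. The front and back walls (the −y and +y sides) span the full width; the two side walls fit between them.

Four stools sit around the table at the −y, +y, −x, +x sides. The open box is on top of the table.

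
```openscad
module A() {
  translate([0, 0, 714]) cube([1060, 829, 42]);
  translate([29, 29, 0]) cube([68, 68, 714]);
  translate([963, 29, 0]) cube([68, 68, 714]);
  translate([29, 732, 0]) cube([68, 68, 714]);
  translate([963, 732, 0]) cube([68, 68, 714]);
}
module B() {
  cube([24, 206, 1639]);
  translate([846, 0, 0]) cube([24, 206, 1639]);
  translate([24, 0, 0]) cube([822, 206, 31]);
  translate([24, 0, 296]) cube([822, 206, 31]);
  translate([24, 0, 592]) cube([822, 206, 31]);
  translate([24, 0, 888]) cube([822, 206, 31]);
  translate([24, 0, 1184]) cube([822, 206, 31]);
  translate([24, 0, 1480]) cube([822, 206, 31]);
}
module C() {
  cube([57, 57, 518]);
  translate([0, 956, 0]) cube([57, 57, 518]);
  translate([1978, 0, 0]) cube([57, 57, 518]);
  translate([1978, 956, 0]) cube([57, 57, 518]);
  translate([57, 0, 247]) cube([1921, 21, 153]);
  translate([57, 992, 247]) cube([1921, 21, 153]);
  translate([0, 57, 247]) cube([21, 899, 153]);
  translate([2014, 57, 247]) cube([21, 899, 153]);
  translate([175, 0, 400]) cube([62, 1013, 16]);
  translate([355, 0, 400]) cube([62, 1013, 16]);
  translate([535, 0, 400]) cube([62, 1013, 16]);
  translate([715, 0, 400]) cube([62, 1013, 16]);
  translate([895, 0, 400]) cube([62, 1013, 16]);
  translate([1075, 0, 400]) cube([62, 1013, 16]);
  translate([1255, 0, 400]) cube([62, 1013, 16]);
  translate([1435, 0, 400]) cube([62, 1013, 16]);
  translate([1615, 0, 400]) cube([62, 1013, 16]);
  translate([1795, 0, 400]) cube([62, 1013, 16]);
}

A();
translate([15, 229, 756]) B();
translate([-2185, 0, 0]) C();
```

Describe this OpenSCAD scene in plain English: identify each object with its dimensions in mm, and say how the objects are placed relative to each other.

A is a table: top 1060 mm (x) × 829 mm (y), 42 mm thick, upper face at z = 756 mm, on four 68×68 mm square legs, each inset 29 mm from the nearest pair of top edges, running from z = 0 to the bottom of the top.

B is a bookshelf 870 mm wide overall, 206 mm deep and 1639 mm tall. The two sides are 24 mm thick vertical panels. 6 horizontal shelves of 31 mm thickness span between the inner faces of the sides; the lowest shelf sits on the floor and shelves are stacked with a clear vertical gap of 265 mm between each pair.

C is a bed frame 2035 mm long (x) by 1013 mm wide (y). Four 57×57 mm corner posts, 518 mm tall, at the corners of the footprint. Four rails of 21 mm thickness and 153 mm height run between adjacent posts with their undersides at z = 247 mm, their outer faces flush with the outside of the frame (the two x-running rails run between the posts' inner faces; the two y-running rails run between the posts' inner faces). 10 slats, each 62 mm wide (x) and 16 mm thick, lie across the top of the two x-running rails, running the full 1013 mm width of the frame in y; the slats are evenly spaced along x between the inner faces of the end posts with equal gaps (rounded down to the nearest mm) at the −x end and between each pair — any rounding remainder accumulates at the +x end.

The bookshelf is on top of the table. The bed frame is on the floor beside the table on its −x side.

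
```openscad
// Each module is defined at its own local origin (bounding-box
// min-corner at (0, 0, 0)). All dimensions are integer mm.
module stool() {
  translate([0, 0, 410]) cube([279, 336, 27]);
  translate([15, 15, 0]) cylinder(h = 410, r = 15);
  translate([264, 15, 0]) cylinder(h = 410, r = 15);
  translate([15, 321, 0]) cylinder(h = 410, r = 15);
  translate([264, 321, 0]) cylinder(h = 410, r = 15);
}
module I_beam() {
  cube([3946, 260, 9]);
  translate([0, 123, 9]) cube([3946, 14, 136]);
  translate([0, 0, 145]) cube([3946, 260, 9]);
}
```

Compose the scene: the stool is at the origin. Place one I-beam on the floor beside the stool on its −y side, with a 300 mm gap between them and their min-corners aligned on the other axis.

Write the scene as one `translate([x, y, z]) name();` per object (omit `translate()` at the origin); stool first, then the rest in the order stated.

stool();
translate([0, -560, 0]) I_beam();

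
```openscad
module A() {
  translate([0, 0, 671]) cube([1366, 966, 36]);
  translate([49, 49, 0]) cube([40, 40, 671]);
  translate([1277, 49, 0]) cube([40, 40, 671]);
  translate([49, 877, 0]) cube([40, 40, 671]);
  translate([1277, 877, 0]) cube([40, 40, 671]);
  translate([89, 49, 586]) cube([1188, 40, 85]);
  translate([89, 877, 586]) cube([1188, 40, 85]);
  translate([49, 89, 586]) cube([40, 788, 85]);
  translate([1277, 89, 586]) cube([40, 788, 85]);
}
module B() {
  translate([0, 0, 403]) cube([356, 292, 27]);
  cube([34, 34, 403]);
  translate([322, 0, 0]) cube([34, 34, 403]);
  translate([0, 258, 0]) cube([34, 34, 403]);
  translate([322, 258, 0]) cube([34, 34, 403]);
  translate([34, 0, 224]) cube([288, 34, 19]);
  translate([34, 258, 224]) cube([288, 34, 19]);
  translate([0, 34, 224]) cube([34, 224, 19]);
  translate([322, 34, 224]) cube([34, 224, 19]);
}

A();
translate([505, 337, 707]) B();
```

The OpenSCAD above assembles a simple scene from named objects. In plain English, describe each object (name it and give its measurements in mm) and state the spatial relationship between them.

A is a table with a 1366×966 mm rectangular top, 36 mm thick, top surface at z = 707 mm, supported by four 40×40 mm square legs, each inset 49 mm from the nearest pair of top edges, running from the floor. Four apron rails, 40 mm thick and 85 mm tall, run between adjacent legs with their top edges flush with the underside of the top and their outer faces flush with the legs' outer faces.

B is a four-legged stool. The seat is a 356×292×27 mm slab whose top surface is at z = 430 mm; four square legs, each 34×34 mm in cross-section, run from the floor (z = 0) to the underside of the seat, each flush with a corner of the seat. Four stretchers, 34 mm wide and 19 mm tall, connect adjacent legs with their undersides at z = 224 mm, each running between the inner faces of the legs it joins and aligned with the legs' outer faces on the other axis.

The stool is on top of the table, centred.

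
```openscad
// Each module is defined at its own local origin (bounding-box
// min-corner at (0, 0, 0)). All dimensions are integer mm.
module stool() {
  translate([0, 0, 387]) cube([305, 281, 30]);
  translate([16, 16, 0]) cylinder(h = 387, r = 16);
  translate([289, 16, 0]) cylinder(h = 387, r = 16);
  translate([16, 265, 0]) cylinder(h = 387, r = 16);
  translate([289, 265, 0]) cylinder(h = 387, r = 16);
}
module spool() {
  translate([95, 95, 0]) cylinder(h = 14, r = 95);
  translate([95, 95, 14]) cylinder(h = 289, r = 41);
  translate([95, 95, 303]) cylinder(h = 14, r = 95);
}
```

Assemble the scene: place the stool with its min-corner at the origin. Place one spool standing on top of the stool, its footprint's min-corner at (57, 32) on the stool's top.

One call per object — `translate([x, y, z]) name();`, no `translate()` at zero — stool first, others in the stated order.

stool();
translate([57, 32, 417]) spool();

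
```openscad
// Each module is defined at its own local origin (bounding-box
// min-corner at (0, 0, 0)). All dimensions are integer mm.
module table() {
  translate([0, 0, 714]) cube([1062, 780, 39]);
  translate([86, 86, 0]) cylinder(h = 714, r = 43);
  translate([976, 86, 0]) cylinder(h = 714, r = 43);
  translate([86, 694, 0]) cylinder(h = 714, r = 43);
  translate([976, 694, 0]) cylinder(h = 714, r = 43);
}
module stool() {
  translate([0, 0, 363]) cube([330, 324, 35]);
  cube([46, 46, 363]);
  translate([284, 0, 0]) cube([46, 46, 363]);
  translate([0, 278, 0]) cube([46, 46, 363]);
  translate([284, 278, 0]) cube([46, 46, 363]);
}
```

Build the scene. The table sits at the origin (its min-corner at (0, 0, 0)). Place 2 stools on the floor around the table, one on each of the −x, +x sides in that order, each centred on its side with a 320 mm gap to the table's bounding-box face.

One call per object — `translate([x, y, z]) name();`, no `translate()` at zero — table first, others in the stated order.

table();
translate([-650, 228, 0]) stool();
translate([1382, 228, 0]) stool();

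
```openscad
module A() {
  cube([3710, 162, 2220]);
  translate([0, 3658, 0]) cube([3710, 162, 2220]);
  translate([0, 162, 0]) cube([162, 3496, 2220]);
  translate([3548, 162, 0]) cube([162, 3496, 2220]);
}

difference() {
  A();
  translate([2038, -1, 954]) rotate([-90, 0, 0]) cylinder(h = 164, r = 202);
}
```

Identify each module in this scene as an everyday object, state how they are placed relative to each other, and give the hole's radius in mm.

A is a house frame. The house frame has a circular hole through its front wall. The hole's radius is 202 mm.

The subtracted cylinder has r = 202 mm.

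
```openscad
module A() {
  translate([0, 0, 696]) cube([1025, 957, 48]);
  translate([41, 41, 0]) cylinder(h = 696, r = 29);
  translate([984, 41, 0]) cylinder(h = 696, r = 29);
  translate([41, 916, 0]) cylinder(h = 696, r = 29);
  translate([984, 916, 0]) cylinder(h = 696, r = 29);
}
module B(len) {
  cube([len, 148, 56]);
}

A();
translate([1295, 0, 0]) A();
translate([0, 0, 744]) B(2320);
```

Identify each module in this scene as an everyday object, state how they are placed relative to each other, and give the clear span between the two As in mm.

A is a table. B is a beam. A beam spans the tops of two tables. The clear span between the two tables is 270 mm.

Second table starts at x = 1295; first ends at x = 1025; clear span = 1295 − 1025 = 270 mm.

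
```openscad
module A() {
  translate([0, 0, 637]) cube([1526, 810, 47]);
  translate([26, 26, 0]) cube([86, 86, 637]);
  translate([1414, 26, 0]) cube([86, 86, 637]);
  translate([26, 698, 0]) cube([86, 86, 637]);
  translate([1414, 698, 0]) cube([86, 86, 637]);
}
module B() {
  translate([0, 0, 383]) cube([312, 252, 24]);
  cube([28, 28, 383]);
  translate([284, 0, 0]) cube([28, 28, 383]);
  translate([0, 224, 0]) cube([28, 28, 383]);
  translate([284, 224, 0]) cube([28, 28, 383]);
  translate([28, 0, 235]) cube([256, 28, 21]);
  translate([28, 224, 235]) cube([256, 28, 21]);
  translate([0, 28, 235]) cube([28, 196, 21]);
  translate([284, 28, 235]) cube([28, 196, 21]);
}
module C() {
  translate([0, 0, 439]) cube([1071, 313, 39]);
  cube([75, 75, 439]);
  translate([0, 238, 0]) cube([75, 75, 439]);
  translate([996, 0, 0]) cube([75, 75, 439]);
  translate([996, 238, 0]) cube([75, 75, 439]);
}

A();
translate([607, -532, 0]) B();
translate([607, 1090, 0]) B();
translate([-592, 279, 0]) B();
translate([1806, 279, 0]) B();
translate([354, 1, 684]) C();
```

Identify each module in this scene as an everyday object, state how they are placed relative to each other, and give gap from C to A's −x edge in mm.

A is a table. B is a stool. C is a bench. Four stools sit around the table at the −y, +y, −x, +x sides. The bench is on top of the table. The gap from the bench to the table's −x edge is 354 mm.

The bench's min-x is at 354; the table's min-x is 0; gap = 354 mm.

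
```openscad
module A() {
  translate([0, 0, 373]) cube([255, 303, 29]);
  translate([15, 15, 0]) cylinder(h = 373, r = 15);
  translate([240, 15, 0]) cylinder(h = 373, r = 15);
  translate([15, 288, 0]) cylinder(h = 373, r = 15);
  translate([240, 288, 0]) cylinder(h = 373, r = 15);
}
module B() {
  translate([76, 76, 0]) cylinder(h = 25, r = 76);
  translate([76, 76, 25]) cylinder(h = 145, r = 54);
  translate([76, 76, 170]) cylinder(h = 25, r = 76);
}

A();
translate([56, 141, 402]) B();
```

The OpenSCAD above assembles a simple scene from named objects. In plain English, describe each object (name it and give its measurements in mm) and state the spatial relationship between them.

A is a four-legged stool. The seat is a 255×303×29 mm slab whose top surface is at z = 402 mm; four round legs, each 30 mm in diameter, run from the floor (z = 0) to the underside of the seat, each leg's axis is inset half a diameter from the nearest pair of seat edges (so the leg's bounding box is flush with the corner).

B is a spool: two coaxial disc flanges of radius 76 mm and thickness 25 mm, joined by a core cylinder of radius 54 mm and height 145 mm. The lower flange rests on z = 0 and the three cylinders share a vertical axis.

The spool is on top of the stool.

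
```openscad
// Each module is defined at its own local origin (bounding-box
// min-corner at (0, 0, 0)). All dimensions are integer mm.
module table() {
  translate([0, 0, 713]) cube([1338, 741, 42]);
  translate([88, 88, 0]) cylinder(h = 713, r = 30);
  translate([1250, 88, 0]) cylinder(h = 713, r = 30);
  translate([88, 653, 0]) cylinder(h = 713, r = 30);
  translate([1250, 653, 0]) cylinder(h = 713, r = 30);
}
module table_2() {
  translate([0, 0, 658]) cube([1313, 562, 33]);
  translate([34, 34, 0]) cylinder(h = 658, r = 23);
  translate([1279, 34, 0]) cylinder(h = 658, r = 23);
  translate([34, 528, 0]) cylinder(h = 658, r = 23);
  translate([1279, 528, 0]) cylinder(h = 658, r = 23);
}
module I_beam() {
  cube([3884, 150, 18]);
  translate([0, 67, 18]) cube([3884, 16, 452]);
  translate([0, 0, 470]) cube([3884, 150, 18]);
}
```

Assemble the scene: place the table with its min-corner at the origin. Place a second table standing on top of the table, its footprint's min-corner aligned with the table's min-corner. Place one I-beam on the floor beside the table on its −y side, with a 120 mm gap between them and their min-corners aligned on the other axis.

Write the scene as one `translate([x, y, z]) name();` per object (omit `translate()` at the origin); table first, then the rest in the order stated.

table();
translate([0, 0, 755]) table_2();
translate([0, -270, 0]) I_beam();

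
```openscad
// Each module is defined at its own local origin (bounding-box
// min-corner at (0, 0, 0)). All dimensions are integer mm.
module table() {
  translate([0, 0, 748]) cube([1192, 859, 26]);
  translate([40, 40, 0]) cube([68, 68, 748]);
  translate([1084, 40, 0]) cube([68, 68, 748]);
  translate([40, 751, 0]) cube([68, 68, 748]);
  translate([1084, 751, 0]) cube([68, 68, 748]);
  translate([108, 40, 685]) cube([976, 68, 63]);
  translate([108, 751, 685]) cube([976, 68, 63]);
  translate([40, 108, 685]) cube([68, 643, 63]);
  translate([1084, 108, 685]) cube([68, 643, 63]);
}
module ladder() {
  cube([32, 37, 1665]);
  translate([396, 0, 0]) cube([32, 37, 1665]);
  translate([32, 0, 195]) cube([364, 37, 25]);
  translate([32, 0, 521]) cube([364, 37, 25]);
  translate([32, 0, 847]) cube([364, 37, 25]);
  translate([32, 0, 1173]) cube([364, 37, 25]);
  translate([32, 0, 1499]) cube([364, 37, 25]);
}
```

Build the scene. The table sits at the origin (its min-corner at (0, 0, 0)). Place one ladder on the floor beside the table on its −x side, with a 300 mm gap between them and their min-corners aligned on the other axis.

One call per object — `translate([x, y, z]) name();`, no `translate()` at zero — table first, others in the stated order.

table();
translate([-728, 0, 0]) ladder();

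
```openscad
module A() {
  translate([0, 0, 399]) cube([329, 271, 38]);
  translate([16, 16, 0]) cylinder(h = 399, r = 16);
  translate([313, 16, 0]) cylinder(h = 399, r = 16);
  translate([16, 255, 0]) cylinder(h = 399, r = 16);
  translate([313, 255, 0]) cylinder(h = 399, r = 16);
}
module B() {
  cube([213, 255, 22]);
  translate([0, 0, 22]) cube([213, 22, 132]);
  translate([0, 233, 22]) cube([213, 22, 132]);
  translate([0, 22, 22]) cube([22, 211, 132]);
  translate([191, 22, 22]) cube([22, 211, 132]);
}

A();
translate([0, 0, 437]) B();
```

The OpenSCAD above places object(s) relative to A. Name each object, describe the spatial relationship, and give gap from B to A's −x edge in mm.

The open box's min-x is at 0; the stool's min-x is 0; gap = 0 mm.

A is a stool. B is an open box. The open box is on top of the stool. The gap from the open box to the stool's −x edge is 0 mm.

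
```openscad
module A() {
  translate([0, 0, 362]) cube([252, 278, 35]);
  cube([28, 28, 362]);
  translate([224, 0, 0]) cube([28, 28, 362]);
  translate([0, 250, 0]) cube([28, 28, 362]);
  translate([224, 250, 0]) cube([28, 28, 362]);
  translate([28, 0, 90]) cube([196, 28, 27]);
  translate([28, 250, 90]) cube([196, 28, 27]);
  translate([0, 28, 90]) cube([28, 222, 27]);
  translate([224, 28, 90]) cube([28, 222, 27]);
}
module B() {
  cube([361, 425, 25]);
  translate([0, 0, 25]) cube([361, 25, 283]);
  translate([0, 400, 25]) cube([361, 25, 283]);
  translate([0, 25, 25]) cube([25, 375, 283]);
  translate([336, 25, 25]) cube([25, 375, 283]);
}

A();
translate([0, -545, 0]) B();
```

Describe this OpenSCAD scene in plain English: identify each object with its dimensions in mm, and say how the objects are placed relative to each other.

A is a simple wooden stool: a rectangular seat 252 mm (x) by 278 mm (y), 35 mm thick, top face at z = 397 mm, on four square legs, each 28×28 mm in cross-section. The legs rest on z = 0, each flush with a corner of the seat. Four stretchers, 28 mm wide and 27 mm tall, connect adjacent legs with their undersides at z = 90 mm, each running between the inner faces of the legs it joins and aligned with the legs' outer faces on the other axis.

B is an open-topped rectangular box: outside dimensions 361×425×308 mm, with a uniform wall and base thickness of 25 mm. The base is a full 361×425 slab on the floor; four walls sit on top of the base. The front and back walls (the −y and +y sides) span the full width; the two side walls fit between them.

The open box is on the floor beside the stool on its −y side.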